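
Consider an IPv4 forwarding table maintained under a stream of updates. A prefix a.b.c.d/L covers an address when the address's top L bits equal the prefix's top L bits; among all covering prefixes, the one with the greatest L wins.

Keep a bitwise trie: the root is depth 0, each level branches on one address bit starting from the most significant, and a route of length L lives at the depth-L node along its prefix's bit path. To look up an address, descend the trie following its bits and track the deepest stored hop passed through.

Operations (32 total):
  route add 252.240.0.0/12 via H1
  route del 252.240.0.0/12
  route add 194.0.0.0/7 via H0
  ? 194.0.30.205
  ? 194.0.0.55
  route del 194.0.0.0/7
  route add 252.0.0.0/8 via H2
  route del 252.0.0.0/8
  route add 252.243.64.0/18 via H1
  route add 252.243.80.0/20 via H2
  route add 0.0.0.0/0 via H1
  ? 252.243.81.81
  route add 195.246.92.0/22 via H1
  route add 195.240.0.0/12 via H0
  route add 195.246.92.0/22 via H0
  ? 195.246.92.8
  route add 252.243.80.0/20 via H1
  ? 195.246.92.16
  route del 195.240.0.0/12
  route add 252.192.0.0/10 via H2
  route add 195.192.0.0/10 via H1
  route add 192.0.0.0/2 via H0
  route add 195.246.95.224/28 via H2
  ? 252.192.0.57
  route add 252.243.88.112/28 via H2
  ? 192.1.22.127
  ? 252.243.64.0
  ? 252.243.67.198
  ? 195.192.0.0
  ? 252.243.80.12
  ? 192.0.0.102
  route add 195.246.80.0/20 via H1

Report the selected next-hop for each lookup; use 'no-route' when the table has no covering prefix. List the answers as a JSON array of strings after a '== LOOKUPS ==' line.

Trace:
  + 252.240.0.0/12 (H1) depth=12
  - 252.240.0.0/12 clear@12
  + 194.0.0.0/7 (H0) depth=7
  lookup 194.0.30.205: bits 1100001 walk d0:-→d1:-→d2:-→d3:-→d4:-→d5:-→d6:-→d7:H0 -> H0
  lookup 194.0.0.55: bits 1100001 walk d0:-→d1:-→d2:-→d3:-→d4:-→d5:-→d6:-→d7:H0 -> H0
  - 194.0.0.0/7 clear@7
  + 252.0.0.0/8 (H2) depth=8
  - 252.0.0.0/8 clear@8
  + 252.243.64.0/18 (H1) depth=18
  + 252.243.80.0/20 (H2) depth=20
  + 0.0.0.0/0 (H1) depth=0
  lookup 252.243.81.81: bits 11111100111100110101 walk d0:H1→d1:-→d2:-→d3:-→d4:-→d5:-→d6:-→d7:-→d8:-→d9:-→d10:-→d11:-→d12:-→d13:-→d14:-→d15:-→d16:-→d17:-→d18:H1→d19:-→d20:H2 -> H2
  + 195.246.92.0/22 (H1) depth=22
  + 195.240.0.0/12 (H0) depth=12
  + 195.246.92.0/22 (H0) depth=22
  lookup 195.246.92.8: bits 1100001111110110010111 walk d0:H1→d1:-→d2:-→d3:-→d4:-→d5:-→d6:-→d7:-→d8:-→d9:-→d10:-→d11:-→d12:H0→d13:-→d14:-→d15:-→d16:-→d17:-→d18:-→d19:-→d20:-→d21:-→d22:H0 -> H0
  + 252.243.80.0/20 (H1) depth=20
  lookup 195.246.92.16: bits 1100001111110110010111 walk d0:H1→d1:-→d2:-→d3:-→d4:-→d5:-→d6:-→d7:-→d8:-→d9:-→d10:-→d11:-→d12:H0→d13:-→d14:-→d15:-→d16:-→d17:-→d18:-→d19:-→d20:-→d21:-→d22:H0 -> H0
  - 195.240.0.0/12 clear@12
  + 252.192.0.0/10 (H2) depth=10
  + 195.192.0.0/10 (H1) depth=10
  + 192.0.0.0/2 (H0) depth=2
  + 195.246.95.224/28 (H2) depth=28
  lookup 252.192.0.57: bits 1111110011 walk d0:H1→d1:-→d2:H0→d3:-→d4:-→d5:-→d6:-→d7:-→d8:-→d9:-→d10:H2 -> H2
  + 252.243.88.112/28 (H2) depth=28
  lookup 192.1.22.127: bits 110000 walk d0:H1→d1:-→d2:H0→d3:-→d4:-→d5:-→d6:- -> H0
  lookup 252.243.64.0: bits 1111110011110011010 walk d0:H1→d1:-→d2:H0→d3:-→d4:-→d5:-→d6:-→d7:-→d8:-→d9:-→d10:H2→d11:-→d12:-→d13:-→d14:-→d15:-→d16:-→d17:-→d18:H1→d19:- -> H1
  lookup 252.243.67.198: bits 1111110011110011010 walk d0:H1→d1:-→d2:H0→d3:-→d4:-→d5:-→d6:-→d7:-→d8:-→d9:-→d10:H2→d11:-→d12:-→d13:-→d14:-→d15:-→d16:-→d17:-→d18:H1→d19:- -> H1
  lookup 195.192.0.0: bits 1100001111 walk d0:H1→d1:-→d2:H0→d3:-→d4:-→d5:-→d6:-→d7:-→d8:-→d9:-→d10:H1 -> H1
  lookup 252.243.80.12: bits 11111100111100110101 walk d0:H1→d1:-→d2:H0→d3:-→d4:-→d5:-→d6:-→d7:-→d8:-→d9:-→d10:H2→d11:-→d12:-→d13:-→d14:-→d15:-→d16:-→d17:-→d18:H1→d19:-→d20:H1 -> H1
  lookup 192.0.0.102: bits 110000 walk d0:H1→d1:-→d2:H0→d3:-→d4:-→d5:-→d6:- -> H0
  + 195.246.80.0/20 (H1) depth=20

== LOOKUPS ==
["H0","H0","H2","H0","H0","H2","H0","H1","H1","H1","H1","H0"]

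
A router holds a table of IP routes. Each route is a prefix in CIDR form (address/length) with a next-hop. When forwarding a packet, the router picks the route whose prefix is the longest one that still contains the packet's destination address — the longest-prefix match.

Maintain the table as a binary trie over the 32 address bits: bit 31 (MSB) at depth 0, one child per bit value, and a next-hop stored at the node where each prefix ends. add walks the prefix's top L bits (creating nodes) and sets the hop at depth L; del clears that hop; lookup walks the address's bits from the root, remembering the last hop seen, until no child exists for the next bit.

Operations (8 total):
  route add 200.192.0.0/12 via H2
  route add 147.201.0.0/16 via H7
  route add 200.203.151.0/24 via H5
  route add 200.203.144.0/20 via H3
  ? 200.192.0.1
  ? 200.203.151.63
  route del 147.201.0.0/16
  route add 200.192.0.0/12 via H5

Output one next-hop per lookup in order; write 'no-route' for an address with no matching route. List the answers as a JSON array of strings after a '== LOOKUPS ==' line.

Trace:
  add 200.192.0.0/12 -> H2 at depth 12
  add 147.201.0.0/16 -> H7 at depth 16
  add 200.203.151.0/24 -> H5 at depth 24
  add 200.203.144.0/20 -> H3 at depth 20
  Q 200.192.0.1: descend 110010001100 ; hops seen [H2] ; pick H2
  Q 200.203.151.63: descend 110010001100101110010111 ; hops seen [H2,H3,H5] ; pick H5
  del 147.201.0.0/16 (clear depth 16)
  add 200.192.0.0/12 -> H5 at depth 12

== LOOKUPS ==
["H2","H5"]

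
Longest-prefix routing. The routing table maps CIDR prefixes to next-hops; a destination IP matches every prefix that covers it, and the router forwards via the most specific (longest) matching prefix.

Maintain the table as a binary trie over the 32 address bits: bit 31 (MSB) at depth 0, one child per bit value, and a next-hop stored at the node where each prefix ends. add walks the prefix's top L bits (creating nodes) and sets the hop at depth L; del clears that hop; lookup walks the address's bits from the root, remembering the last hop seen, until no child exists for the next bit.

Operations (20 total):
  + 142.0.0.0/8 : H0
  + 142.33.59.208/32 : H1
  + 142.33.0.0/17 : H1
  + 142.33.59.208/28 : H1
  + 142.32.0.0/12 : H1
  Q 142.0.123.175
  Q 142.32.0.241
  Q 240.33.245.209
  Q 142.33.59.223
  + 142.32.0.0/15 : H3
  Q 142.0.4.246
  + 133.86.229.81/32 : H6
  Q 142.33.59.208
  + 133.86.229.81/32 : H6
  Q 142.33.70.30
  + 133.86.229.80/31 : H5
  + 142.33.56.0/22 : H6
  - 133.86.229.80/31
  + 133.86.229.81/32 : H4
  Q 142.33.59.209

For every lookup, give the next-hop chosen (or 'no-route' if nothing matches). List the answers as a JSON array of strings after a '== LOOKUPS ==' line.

Trace:
  + 142.0.0.0/8 (H0) depth=8
  + 142.33.59.208/32 (H1) depth=32
  + 142.33.0.0/17 (H1) depth=17
  + 142.33.59.208/28 (H1) depth=28
  + 142.32.0.0/12 (H1) depth=12
  lookup 142.0.123.175: bits 1000111000 walk d0:-→d1:-→d2:-→d3:-→d4:-→d5:-→d6:-→d7:-→d8:H0→d9:-→d10:- -> H0
  lookup 142.32.0.241: bits 100011100010000 walk d0:-→d1:-→d2:-→d3:-→d4:-→d5:-→d6:-→d7:-→d8:H0→d9:-→d10:-→d11:-→d12:H1→d13:-→d14:-→d15:- -> H1
  lookup 240.33.245.209: bits 1 walk d0:-→d1:- -> no-route
  lookup 142.33.59.223: bits 1000111000100001001110111101 walk d0:-→d1:-→d2:-→d3:-→d4:-→d5:-→d6:-→d7:-→d8:H0→d9:-→d10:-→d11:-→d12:H1→d13:-→d14:-→d15:-→d16:-→d17:H1→d18:-→d19:-→d20:-→d21:-→d22:-→d23:-→d24:-→d25:-→d26:-→d27:-→d28:H1 -> H1
  + 142.32.0.0/15 (H3) depth=15
  lookup 142.0.4.246: bits 1000111000 walk d0:-→d1:-→d2:-→d3:-→d4:-→d5:-→d6:-→d7:-→d8:H0→d9:-→d10:- -> H0
  + 133.86.229.81/32 (H6) depth=32
  lookup 142.33.59.208: bits 10001110001000010011101111010000 walk d0:-→d1:-→d2:-→d3:-→d4:-→d5:-→d6:-→d7:-→d8:H0→d9:-→d10:-→d11:-→d12:H1→d13:-→d14:-→d15:H3→d16:-→d17:H1→d18:-→d19:-→d20:-→d21:-→d22:-→d23:-→d24:-→d25:-→d26:-→d27:-→d28:H1→d29:-→d30:-→d31:-→d32:H1 -> H1
  + 133.86.229.81/32 (H6) depth=32
  lookup 142.33.70.30: bits 10001110001000010 walk d0:-→d1:-→d2:-→d3:-→d4:-→d5:-→d6:-→d7:-→d8:H0→d9:-→d10:-→d11:-→d12:H1→d13:-→d14:-→d15:H3→d16:-→d17:H1 -> H1
  + 133.86.229.80/31 (H5) depth=31
  + 142.33.56.0/22 (H6) depth=22
  - 133.86.229.80/31 clear@31
  + 133.86.229.81/32 (H4) depth=32
  lookup 142.33.59.209: bits 1000111000100001001110111101000 walk d0:-→d1:-→d2:-→d3:-→d4:-→d5:-→d6:-→d7:-→d8:H0→d9:-→d10:-→d11:-→d12:H1→d13:-→d14:-→d15:H3→d16:-→d17:H1→d18:-→d19:-→d20:-→d21:-→d22:H6→d23:-→d24:-→d25:-→d26:-→d27:-→d28:H1→d29:-→d30:-→d31:- -> H1

== LOOKUPS ==
["H0","H1","no-route","H1","H0","H1","H1","H1"]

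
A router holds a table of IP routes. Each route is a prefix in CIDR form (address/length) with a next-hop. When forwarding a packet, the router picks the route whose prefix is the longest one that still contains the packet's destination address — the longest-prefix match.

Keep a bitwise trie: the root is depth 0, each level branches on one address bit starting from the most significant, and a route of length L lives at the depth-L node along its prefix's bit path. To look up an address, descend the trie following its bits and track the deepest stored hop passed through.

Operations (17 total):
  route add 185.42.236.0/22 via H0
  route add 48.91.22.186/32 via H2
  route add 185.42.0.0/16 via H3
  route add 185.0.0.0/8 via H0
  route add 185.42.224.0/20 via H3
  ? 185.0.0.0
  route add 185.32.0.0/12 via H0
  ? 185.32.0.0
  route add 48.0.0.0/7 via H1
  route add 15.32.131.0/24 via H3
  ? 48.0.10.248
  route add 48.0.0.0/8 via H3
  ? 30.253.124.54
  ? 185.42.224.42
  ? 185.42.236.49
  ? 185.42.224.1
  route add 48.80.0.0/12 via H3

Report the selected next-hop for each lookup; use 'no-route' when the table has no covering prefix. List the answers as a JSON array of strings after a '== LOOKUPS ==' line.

Process each operation:
  + 185.42.236.0/22 (H0) depth=22
  + 48.91.22.186/32 (H2) depth=32
  + 185.42.0.0/16 (H3) depth=16
  + 185.0.0.0/8 (H0) depth=8
  + 185.42.224.0/20 (H3) depth=20
  lookup 185.0.0.0: bits 1011100100 walk d0:-→d1:-→d2:-→d3:-→d4:-→d5:-→d6:-→d7:-→d8:H0→d9:-→d10:- -> H0
  + 185.32.0.0/12 (H0) depth=12
  lookup 185.32.0.0: bits 101110010010 walk d0:-→d1:-→d2:-→d3:-→d4:-→d5:-→d6:-→d7:-→d8:H0→d9:-→d10:-→d11:-→d12:H0 -> H0
  + 48.0.0.0/7 (H1) depth=7
  + 15.32.131.0/24 (H3) depth=24
  lookup 48.0.10.248: bits 001100000 walk d0:-→d1:-→d2:-→d3:-→d4:-→d5:-→d6:-→d7:H1→d8:-→d9:- -> H1
  + 48.0.0.0/8 (H3) depth=8
  lookup 30.253.124.54: bits 000 walk d0:-→d1:-→d2:-→d3:- -> no-route
  lookup 185.42.224.42: bits 10111001001010101110 walk d0:-→d1:-→d2:-→d3:-→d4:-→d5:-→d6:-→d7:-→d8:H0→d9:-→d10:-→d11:-→d12:H0→d13:-→d14:-→d15:-→d16:H3→d17:-→d18:-→d19:-→d20:H3 -> H3
  lookup 185.42.236.49: bits 1011100100101010111011 walk d0:-→d1:-→d2:-→d3:-→d4:-→d5:-→d6:-→d7:-→d8:H0→d9:-→d10:-→d11:-→d12:H0→d13:-→d14:-→d15:-→d16:H3→d17:-→d18:-→d19:-→d20:H3→d21:-→d22:H0 -> H0
  lookup 185.42.224.1: bits 10111001001010101110 walk d0:-→d1:-→d2:-→d3:-→d4:-→d5:-→d6:-→d7:-→d8:H0→d9:-→d10:-→d11:-→d12:H0→d13:-→d14:-→d15:-→d16:H3→d17:-→d18:-→d19:-→d20:H3 -> H3
  + 48.80.0.0/12 (H3) depth=12

== LOOKUPS ==
["H0","H0","H1","no-route","H3","H0","H3"]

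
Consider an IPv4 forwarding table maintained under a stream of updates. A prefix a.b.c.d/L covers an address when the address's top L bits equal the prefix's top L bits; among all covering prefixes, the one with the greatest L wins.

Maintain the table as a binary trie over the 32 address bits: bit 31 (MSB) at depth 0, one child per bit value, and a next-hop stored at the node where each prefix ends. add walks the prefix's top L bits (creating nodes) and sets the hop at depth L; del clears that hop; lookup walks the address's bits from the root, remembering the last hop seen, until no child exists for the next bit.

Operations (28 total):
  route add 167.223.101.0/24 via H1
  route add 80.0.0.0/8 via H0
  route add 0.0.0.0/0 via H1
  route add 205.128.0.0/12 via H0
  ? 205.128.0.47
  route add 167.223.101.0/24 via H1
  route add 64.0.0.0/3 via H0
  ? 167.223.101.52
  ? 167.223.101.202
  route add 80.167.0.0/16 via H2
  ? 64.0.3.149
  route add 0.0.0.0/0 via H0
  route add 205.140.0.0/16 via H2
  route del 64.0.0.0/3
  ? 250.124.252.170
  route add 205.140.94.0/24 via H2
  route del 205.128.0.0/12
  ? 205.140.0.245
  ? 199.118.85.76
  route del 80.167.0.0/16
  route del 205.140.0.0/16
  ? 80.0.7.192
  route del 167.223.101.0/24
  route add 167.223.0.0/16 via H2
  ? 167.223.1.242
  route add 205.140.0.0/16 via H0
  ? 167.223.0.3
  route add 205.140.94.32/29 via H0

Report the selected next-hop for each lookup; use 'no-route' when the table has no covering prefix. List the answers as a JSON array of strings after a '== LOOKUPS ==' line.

Trace:
  + 167.223.101.0/24 (H1) depth=24
  + 80.0.0.0/8 (H0) depth=8
  + 0.0.0.0/0 (H1) depth=0
  + 205.128.0.0/12 (H0) depth=12
  Q 205.128.0.47: descend 110011011000 ; hops seen [H1,H0] ; pick H0
  + 167.223.101.0/24 (H1) depth=24
  + 64.0.0.0/3 (H0) depth=3
  Q 167.223.101.52: descend 101001111101111101100101 ; hops seen [H1,H1] ; pick H1
  Q 167.223.101.202: descend 101001111101111101100101 ; hops seen [H1,H1] ; pick H1
  + 80.167.0.0/16 (H2) depth=16
  Q 64.0.3.149: descend 010 ; hops seen [H1,H0] ; pick H0
  + 0.0.0.0/0 (H0) depth=0
  + 205.140.0.0/16 (H2) depth=16
  - 64.0.0.0/3 clear@3
  Q 250.124.252.170: descend 11 ; hops seen [H0] ; pick H0
  + 205.140.94.0/24 (H2) depth=24
  - 205.128.0.0/12 clear@12
  Q 205.140.0.245: descend 11001101100011000 ; hops seen [H0,H2] ; pick H2
  Q 199.118.85.76: descend 1100 ; hops seen [H0] ; pick H0
  - 80.167.0.0/16 clear@16
  - 205.140.0.0/16 clear@16
  Q 80.0.7.192: descend 01010000 ; hops seen [H0,H0] ; pick H0
  - 167.223.101.0/24 clear@24
  + 167.223.0.0/16 (H2) depth=16
  Q 167.223.1.242: descend 10100111110111110 ; hops seen [H0,H2] ; pick H2
  + 205.140.0.0/16 (H0) depth=16
  Q 167.223.0.3: descend 10100111110111110 ; hops seen [H0,H2] ; pick H2
  + 205.140.94.32/29 (H0) depth=29

== LOOKUPS ==
["H0","H1","H1","H0","H0","H2","H0","H0","H2","H2"]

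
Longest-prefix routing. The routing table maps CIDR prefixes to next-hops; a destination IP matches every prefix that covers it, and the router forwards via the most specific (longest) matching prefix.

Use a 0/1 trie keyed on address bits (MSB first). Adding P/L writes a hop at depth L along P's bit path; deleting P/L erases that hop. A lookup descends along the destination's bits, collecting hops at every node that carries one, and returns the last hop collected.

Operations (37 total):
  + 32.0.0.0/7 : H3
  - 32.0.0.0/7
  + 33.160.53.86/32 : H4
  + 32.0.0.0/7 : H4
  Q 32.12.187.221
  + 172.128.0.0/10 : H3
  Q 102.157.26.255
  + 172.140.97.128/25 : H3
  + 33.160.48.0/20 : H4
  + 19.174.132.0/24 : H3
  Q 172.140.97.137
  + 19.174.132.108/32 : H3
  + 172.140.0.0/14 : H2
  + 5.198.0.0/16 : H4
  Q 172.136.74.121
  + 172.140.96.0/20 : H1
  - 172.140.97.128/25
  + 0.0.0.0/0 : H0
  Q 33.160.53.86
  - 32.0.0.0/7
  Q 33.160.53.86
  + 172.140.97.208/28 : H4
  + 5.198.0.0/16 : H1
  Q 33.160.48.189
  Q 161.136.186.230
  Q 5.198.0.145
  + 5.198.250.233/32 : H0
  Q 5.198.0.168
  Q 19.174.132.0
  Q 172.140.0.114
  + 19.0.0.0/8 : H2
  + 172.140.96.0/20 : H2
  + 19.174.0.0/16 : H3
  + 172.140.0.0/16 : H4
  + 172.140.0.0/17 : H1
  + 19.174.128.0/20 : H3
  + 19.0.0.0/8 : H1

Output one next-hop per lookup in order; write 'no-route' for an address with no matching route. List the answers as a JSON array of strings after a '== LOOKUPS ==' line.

Process each operation:
  + 32.0.0.0/7 (H3) depth=7
  del 32.0.0.0/7 (clear depth 7)
  + 33.160.53.86/32 (H4) depth=32
  + 32.0.0.0/7 (H4) depth=7
  lookup 32.12.187.221: bits 0010000 walk d0:-→d1:-→d2:-→d3:-→d4:-→d5:-→d6:-→d7:H4 -> H4
  + 172.128.0.0/10 (H3) depth=10
  lookup 102.157.26.255: bits 0 walk d0:-→d1:- -> no-route
  + 172.140.97.128/25 (H3) depth=25
  + 33.160.48.0/20 (H4) depth=20
  + 19.174.132.0/24 (H3) depth=24
  lookup 172.140.97.137: bits 1010110010001100011000011 walk d0:-→d1:-→d2:-→d3:-→d4:-→d5:-→d6:-→d7:-→d8:-→d9:-→d10:H3→d11:-→d12:-→d13:-→d14:-→d15:-→d16:-→d17:-→d18:-→d19:-→d20:-→d21:-→d22:-→d23:-→d24:-→d25:H3 -> H3
  + 19.174.132.108/32 (H3) depth=32
  + 172.140.0.0/14 (H2) depth=14
  + 5.198.0.0/16 (H4) depth=16
  lookup 172.136.74.121: bits 1010110010001 walk d0:-→d1:-→d2:-→d3:-→d4:-→d5:-→d6:-→d7:-→d8:-→d9:-→d10:H3→d11:-→d12:-→d13:- -> H3
  + 172.140.96.0/20 (H1) depth=20
  del 172.140.97.128/25 (clear depth 25)
  + 0.0.0.0/0 (H0) depth=0
  lookup 33.160.53.86: bits 00100001101000000011010101010110 walk d0:H0→d1:-→d2:-→d3:-→d4:-→d5:-→d6:-→d7:H4→d8:-→d9:-→d10:-→d11:-→d12:-→d13:-→d14:-→d15:-→d16:-→d17:-→d18:-→d19:-→d20:H4→d21:-→d22:-→d23:-→d24:-→d25:-→d26:-→d27:-→d28:-→d29:-→d30:-→d31:-→d32:H4 -> H4
  del 32.0.0.0/7 (clear depth 7)
  lookup 33.160.53.86: bits 00100001101000000011010101010110 walk d0:H0→d1:-→d2:-→d3:-→d4:-→d5:-→d6:-→d7:-→d8:-→d9:-→d10:-→d11:-→d12:-→d13:-→d14:-→d15:-→d16:-→d17:-→d18:-→d19:-→d20:H4→d21:-→d22:-→d23:-→d24:-→d25:-→d26:-→d27:-→d28:-→d29:-→d30:-→d31:-→d32:H4 -> H4
  + 172.140.97.208/28 (H4) depth=28
  + 5.198.0.0/16 (H1) depth=16
  lookup 33.160.48.189: bits 001000011010000000110 walk d0:H0→d1:-→d2:-→d3:-→d4:-→d5:-→d6:-→d7:-→d8:-→d9:-→d10:-→d11:-→d12:-→d13:-→d14:-→d15:-→d16:-→d17:-→d18:-→d19:-→d20:H4→d21:- -> H4
  lookup 161.136.186.230: bits 1010 walk d0:H0→d1:-→d2:-→d3:-→d4:- -> H0
  lookup 5.198.0.145: bits 0000010111000110 walk d0:H0→d1:-→d2:-→d3:-→d4:-→d5:-→d6:-→d7:-→d8:-→d9:-→d10:-→d11:-→d12:-→d13:-→d14:-→d15:-→d16:H1 -> H1
  + 5.198.250.233/32 (H0) depth=32
  lookup 5.198.0.168: bits 0000010111000110 walk d0:H0→d1:-→d2:-→d3:-→d4:-→d5:-→d6:-→d7:-→d8:-→d9:-→d10:-→d11:-→d12:-→d13:-→d14:-→d15:-→d16:H1 -> H1
  lookup 19.174.132.0: bits 0001001110101110100001000 walk d0:H0→d1:-→d2:-→d3:-→d4:-→d5:-→d6:-→d7:-→d8:-→d9:-→d10:-→d11:-→d12:-→d13:-→d14:-→d15:-→d16:-→d17:-→d18:-→d19:-→d20:-→d21:-→d22:-→d23:-→d24:H3→d25:- -> H3
  lookup 172.140.0.114: bits 10101100100011000 walk d0:H0→d1:-→d2:-→d3:-→d4:-→d5:-→d6:-→d7:-→d8:-→d9:-→d10:H3→d11:-→d12:-→d13:-→d14:H2→d15:-→d16:-→d17:- -> H2
  + 19.0.0.0/8 (H2) depth=8
  + 172.140.96.0/20 (H2) depth=20
  + 19.174.0.0/16 (H3) depth=16
  + 172.140.0.0/16 (H4) depth=16
  + 172.140.0.0/17 (H1) depth=17
  + 19.174.128.0/20 (H3) depth=20
  + 19.0.0.0/8 (H1) depth=8

== LOOKUPS ==
["H4","no-route","H3","H3","H4","H4","H4","H0","H1","H1","H3","H2"]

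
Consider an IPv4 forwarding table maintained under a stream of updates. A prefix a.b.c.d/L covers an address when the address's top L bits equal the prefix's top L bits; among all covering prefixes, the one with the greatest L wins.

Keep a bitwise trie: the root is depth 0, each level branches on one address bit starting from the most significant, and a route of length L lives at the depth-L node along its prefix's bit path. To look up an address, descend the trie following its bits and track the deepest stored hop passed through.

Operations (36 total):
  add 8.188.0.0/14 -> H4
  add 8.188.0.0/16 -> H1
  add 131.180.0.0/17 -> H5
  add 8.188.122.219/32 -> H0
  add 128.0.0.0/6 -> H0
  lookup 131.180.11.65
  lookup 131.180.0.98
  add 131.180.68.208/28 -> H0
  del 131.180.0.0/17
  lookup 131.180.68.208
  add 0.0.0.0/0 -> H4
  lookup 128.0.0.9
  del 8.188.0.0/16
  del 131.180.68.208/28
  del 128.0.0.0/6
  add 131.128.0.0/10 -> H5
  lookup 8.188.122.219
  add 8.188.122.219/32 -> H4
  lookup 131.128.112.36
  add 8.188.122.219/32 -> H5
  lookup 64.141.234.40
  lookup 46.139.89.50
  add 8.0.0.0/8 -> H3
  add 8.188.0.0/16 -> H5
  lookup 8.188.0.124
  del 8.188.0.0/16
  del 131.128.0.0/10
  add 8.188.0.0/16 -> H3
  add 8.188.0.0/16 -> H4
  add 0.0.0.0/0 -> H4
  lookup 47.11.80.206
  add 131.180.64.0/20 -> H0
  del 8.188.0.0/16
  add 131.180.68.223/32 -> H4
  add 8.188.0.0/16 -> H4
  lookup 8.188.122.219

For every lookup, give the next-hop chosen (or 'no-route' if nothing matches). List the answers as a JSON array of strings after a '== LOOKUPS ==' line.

Apply in order:
  + 8.188.0.0/14 (H4) depth=14
  + 8.188.0.0/16 (H1) depth=16
  + 131.180.0.0/17 (H5) depth=17
  + 8.188.122.219/32 (H0) depth=32
  + 128.0.0.0/6 (H0) depth=6
  lookup 131.180.11.65: bits 10000011101101000 walk d0:-→d1:-→d2:-→d3:-→d4:-→d5:-→d6:H0→d7:-→d8:-→d9:-→d10:-→d11:-→d12:-→d13:-→d14:-→d15:-→d16:-→d17:H5 -> H5
  lookup 131.180.0.98: bits 10000011101101000 walk d0:-→d1:-→d2:-→d3:-→d4:-→d5:-→d6:H0→d7:-→d8:-→d9:-→d10:-→d11:-→d12:-→d13:-→d14:-→d15:-→d16:-→d17:H5 -> H5
  + 131.180.68.208/28 (H0) depth=28
  del 131.180.0.0/17 (clear depth 17)
  lookup 131.180.68.208: bits 1000001110110100010001001101 walk d0:-→d1:-→d2:-→d3:-→d4:-→d5:-→d6:H0→d7:-→d8:-→d9:-→d10:-→d11:-→d12:-→d13:-→d14:-→d15:-→d16:-→d17:-→d18:-→d19:-→d20:-→d21:-→d22:-→d23:-→d24:-→d25:-→d26:-→d27:-→d28:H0 -> H0
  + 0.0.0.0/0 (H4) depth=0
  lookup 128.0.0.9: bits 100000 walk d0:H4→d1:-→d2:-→d3:-→d4:-→d5:-→d6:H0 -> H0
  del 8.188.0.0/16 (clear depth 16)
  del 131.180.68.208/28 (clear depth 28)
  del 128.0.0.0/6 (clear depth 6)
  + 131.128.0.0/10 (H5) depth=10
  lookup 8.188.122.219: bits 00001000101111000111101011011011 walk d0:H4→d1:-→d2:-→d3:-→d4:-→d5:-→d6:-→d7:-→d8:-→d9:-→d10:-→d11:-→d12:-→d13:-→d14:H4→d15:-→d16:-→d17:-→d18:-→d19:-→d20:-→d21:-→d22:-→d23:-→d24:-→d25:-→d26:-→d27:-→d28:-→d29:-→d30:-→d31:-→d32:H0 -> H0
  + 8.188.122.219/32 (H4) depth=32
  lookup 131.128.112.36: bits 1000001110 walk d0:H4→d1:-→d2:-→d3:-→d4:-→d5:-→d6:-→d7:-→d8:-→d9:-→d10:H5 -> H5
  + 8.188.122.219/32 (H5) depth=32
  lookup 64.141.234.40: bits 0 walk d0:H4→d1:- -> H4
  lookup 46.139.89.50: bits 00 walk d0:H4→d1:-→d2:- -> H4
  + 8.0.0.0/8 (H3) depth=8
  + 8.188.0.0/16 (H5) depth=16
  lookup 8.188.0.124: bits 00001000101111000 walk d0:H4→d1:-→d2:-→d3:-→d4:-→d5:-→d6:-→d7:-→d8:H3→d9:-→d10:-→d11:-→d12:-→d13:-→d14:H4→d15:-→d16:H5→d17:- -> H5
  del 8.188.0.0/16 (clear depth 16)
  del 131.128.0.0/10 (clear depth 10)
  + 8.188.0.0/16 (H3) depth=16
  + 8.188.0.0/16 (H4) depth=16
  + 0.0.0.0/0 (H4) depth=0
  lookup 47.11.80.206: bits 00 walk d0:H4→d1:-→d2:- -> H4
  + 131.180.64.0/20 (H0) depth=20
  del 8.188.0.0/16 (clear depth 16)
  + 131.180.68.223/32 (H4) depth=32
  + 8.188.0.0/16 (H4) depth=16
  lookup 8.188.122.219: bits 00001000101111000111101011011011 walk d0:H4→d1:-→d2:-→d3:-→d4:-→d5:-→d6:-→d7:-→d8:H3→d9:-→d10:-→d11:-→d12:-→d13:-→d14:H4→d15:-→d16:H4→d17:-→d18:-→d19:-→d20:-→d21:-→d22:-→d23:-→d24:-→d25:-→d26:-→d27:-→d28:-→d29:-→d30:-→d31:-→d32:H5 -> H5

== LOOKUPS ==
["H5","H5","H0","H0","H0","H5","H4","H4","H5","H4","H5"]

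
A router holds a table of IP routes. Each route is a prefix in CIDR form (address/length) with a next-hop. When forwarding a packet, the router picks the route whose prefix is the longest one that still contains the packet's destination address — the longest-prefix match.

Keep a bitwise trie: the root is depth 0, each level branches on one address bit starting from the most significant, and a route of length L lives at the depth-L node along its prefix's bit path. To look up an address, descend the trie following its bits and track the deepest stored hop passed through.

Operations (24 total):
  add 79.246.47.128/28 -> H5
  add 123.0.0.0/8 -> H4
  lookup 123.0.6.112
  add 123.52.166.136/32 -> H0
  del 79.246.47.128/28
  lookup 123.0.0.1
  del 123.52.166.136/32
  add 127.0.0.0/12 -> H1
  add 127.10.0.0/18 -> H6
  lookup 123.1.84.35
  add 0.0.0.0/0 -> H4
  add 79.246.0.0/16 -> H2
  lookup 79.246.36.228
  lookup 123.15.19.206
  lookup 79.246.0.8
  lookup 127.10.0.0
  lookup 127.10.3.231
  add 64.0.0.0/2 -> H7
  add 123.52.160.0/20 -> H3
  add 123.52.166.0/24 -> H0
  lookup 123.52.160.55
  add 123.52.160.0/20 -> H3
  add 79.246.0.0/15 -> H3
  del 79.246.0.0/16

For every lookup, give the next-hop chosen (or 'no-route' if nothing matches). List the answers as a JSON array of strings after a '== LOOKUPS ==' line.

Apply in order:
  add 79.246.47.128/28 -> H5 at depth 28
  add 123.0.0.0/8 -> H4 at depth 8
  ? 123.0.6.112  path d0:-→d1:-→d2:-→d3:-→d4:-→d5:-→d6:-→d7:-→d8:H4  best=H4
  add 123.52.166.136/32 -> H0 at depth 32
  - 79.246.47.128/28 clear@28
  ? 123.0.0.1  path d0:-→d1:-→d2:-→d3:-→d4:-→d5:-→d6:-→d7:-→d8:H4→d9:-→d10:-  best=H4
  - 123.52.166.136/32 clear@32
  add 127.0.0.0/12 -> H1 at depth 12
  add 127.10.0.0/18 -> H6 at depth 18
  ? 123.1.84.35  path d0:-→d1:-→d2:-→d3:-→d4:-→d5:-→d6:-→d7:-→d8:H4→d9:-→d10:-  best=H4
  add 0.0.0.0/0 -> H4 at depth 0
  add 79.246.0.0/16 -> H2 at depth 16
  ? 79.246.36.228  path d0:H4→d1:-→d2:-→d3:-→d4:-→d5:-→d6:-→d7:-→d8:-→d9:-→d10:-→d11:-→d12:-→d13:-→d14:-→d15:-→d16:H2→d17:-→d18:-→d19:-→d20:-  best=H2
  ? 123.15.19.206  path d0:H4→d1:-→d2:-→d3:-→d4:-→d5:-→d6:-→d7:-→d8:H4→d9:-→d10:-  best=H4
  ? 79.246.0.8  path d0:H4→d1:-→d2:-→d3:-→d4:-→d5:-→d6:-→d7:-→d8:-→d9:-→d10:-→d11:-→d12:-→d13:-→d14:-→d15:-→d16:H2→d17:-→d18:-  best=H2
  ? 127.10.0.0  path d0:H4→d1:-→d2:-→d3:-→d4:-→d5:-→d6:-→d7:-→d8:-→d9:-→d10:-→d11:-→d12:H1→d13:-→d14:-→d15:-→d16:-→d17:-→d18:H6  best=H6
  ? 127.10.3.231  path d0:H4→d1:-→d2:-→d3:-→d4:-→d5:-→d6:-→d7:-→d8:-→d9:-→d10:-→d11:-→d12:H1→d13:-→d14:-→d15:-→d16:-→d17:-→d18:H6  best=H6
  add 64.0.0.0/2 -> H7 at depth 2
  add 123.52.160.0/20 -> H3 at depth 20
  add 123.52.166.0/24 -> H0 at depth 24
  ? 123.52.160.55  path d0:H4→d1:-→d2:H7→d3:-→d4:-→d5:-→d6:-→d7:-→d8:H4→d9:-→d10:-→d11:-→d12:-→d13:-→d14:-→d15:-→d16:-→d17:-→d18:-→d19:-→d20:H3→d21:-  best=H3
  add 123.52.160.0/20 -> H3 at depth 20
  add 79.246.0.0/15 -> H3 at depth 15
  - 79.246.0.0/16 clear@16

== LOOKUPS ==
["H4","H4","H4","H2","H4","H2","H6","H6","H3"]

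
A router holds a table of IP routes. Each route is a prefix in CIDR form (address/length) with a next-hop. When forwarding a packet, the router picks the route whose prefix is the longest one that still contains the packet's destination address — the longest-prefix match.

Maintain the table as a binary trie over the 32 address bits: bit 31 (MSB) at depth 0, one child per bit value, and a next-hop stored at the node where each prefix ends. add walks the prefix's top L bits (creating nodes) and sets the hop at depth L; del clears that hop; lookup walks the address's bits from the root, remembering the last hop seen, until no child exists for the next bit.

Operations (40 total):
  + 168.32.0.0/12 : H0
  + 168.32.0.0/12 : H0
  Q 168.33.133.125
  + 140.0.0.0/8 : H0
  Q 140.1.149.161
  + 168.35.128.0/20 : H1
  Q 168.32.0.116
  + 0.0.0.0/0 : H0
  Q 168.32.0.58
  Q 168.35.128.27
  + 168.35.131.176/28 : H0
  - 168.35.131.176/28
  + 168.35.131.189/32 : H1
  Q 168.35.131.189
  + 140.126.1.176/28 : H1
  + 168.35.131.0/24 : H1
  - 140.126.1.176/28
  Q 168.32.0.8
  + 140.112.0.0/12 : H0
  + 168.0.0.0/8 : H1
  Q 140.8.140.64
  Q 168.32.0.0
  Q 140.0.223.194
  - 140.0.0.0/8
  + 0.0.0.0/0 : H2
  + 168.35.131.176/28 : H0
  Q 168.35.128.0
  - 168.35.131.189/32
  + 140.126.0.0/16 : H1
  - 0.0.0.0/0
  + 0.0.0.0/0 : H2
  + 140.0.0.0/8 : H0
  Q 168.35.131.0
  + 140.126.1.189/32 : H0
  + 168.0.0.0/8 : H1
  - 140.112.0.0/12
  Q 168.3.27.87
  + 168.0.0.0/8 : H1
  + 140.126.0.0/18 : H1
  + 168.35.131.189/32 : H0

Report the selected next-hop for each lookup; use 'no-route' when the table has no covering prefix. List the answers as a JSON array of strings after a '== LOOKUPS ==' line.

Process each operation:
  add 168.32.0.0/12 -> H0 at depth 12
  add 168.32.0.0/12 -> H0 at depth 12
  lookup 168.33.133.125: bits 101010000010 walk d0:-→d1:-→d2:-→d3:-→d4:-→d5:-→d6:-→d7:-→d8:-→d9:-→d10:-→d11:-→d12:H0 -> H0
  add 140.0.0.0/8 -> H0 at depth 8
  lookup 140.1.149.161: bits 10001100 walk d0:-→d1:-→d2:-→d3:-→d4:-→d5:-→d6:-→d7:-→d8:H0 -> H0
  add 168.35.128.0/20 -> H1 at depth 20
  lookup 168.32.0.116: bits 10101000001000 walk d0:-→d1:-→d2:-→d3:-→d4:-→d5:-→d6:-→d7:-→d8:-→d9:-→d10:-→d11:-→d12:H0→d13:-→d14:- -> H0
  add 0.0.0.0/0 -> H0 at depth 0
  lookup 168.32.0.58: bits 10101000001000 walk d0:H0→d1:-→d2:-→d3:-→d4:-→d5:-→d6:-→d7:-→d8:-→d9:-→d10:-→d11:-→d12:H0→d13:-→d14:- -> H0
  lookup 168.35.128.27: bits 10101000001000111000 walk d0:H0→d1:-→d2:-→d3:-→d4:-→d5:-→d6:-→d7:-→d8:-→d9:-→d10:-→d11:-→d12:H0→d13:-→d14:-→d15:-→d16:-→d17:-→d18:-→d19:-→d20:H1 -> H1
  add 168.35.131.176/28 -> H0 at depth 28
  - 168.35.131.176/28 clear@28
  add 168.35.131.189/32 -> H1 at depth 32
  lookup 168.35.131.189: bits 10101000001000111000001110111101 walk d0:H0→d1:-→d2:-→d3:-→d4:-→d5:-→d6:-→d7:-→d8:-→d9:-→d10:-→d11:-→d12:H0→d13:-→d14:-→d15:-→d16:-→d17:-→d18:-→d19:-→d20:H1→d21:-→d22:-→d23:-→d24:-→d25:-→d26:-→d27:-→d28:-→d29:-→d30:-→d31:-→d32:H1 -> H1
  add 140.126.1.176/28 -> H1 at depth 28
  add 168.35.131.0/24 -> H1 at depth 24
  - 140.126.1.176/28 clear@28
  lookup 168.32.0.8: bits 10101000001000 walk d0:H0→d1:-→d2:-→d3:-→d4:-→d5:-→d6:-→d7:-→d8:-→d9:-→d10:-→d11:-→d12:H0→d13:-→d14:- -> H0
  add 140.112.0.0/12 -> H0 at depth 12
  add 168.0.0.0/8 -> H1 at depth 8
  lookup 140.8.140.64: bits 100011000 walk d0:H0→d1:-→d2:-→d3:-→d4:-→d5:-→d6:-→d7:-→d8:H0→d9:- -> H0
  lookup 168.32.0.0: bits 10101000001000 walk d0:H0→d1:-→d2:-→d3:-→d4:-→d5:-→d6:-→d7:-→d8:H1→d9:-→d10:-→d11:-→d12:H0→d13:-→d14:- -> H0
  lookup 140.0.223.194: bits 100011000 walk d0:H0→d1:-→d2:-→d3:-→d4:-→d5:-→d6:-→d7:-→d8:H0→d9:- -> H0
  - 140.0.0.0/8 clear@8
  add 0.0.0.0/0 -> H2 at depth 0
  add 168.35.131.176/28 -> H0 at depth 28
  lookup 168.35.128.0: bits 1010100000100011100000 walk d0:H2→d1:-→d2:-→d3:-→d4:-→d5:-→d6:-→d7:-→d8:H1→d9:-→d10:-→d11:-→d12:H0→d13:-→d14:-→d15:-→d16:-→d17:-→d18:-→d19:-→d20:H1→d21:-→d22:- -> H1
  - 168.35.131.189/32 clear@32
  add 140.126.0.0/16 -> H1 at depth 16
  - 0.0.0.0/0 clear@0
  add 0.0.0.0/0 -> H2 at depth 0
  add 140.0.0.0/8 -> H0 at depth 8
  lookup 168.35.131.0: bits 101010000010001110000011 walk d0:H2→d1:-→d2:-→d3:-→d4:-→d5:-→d6:-→d7:-→d8:H1→d9:-→d10:-→d11:-→d12:H0→d13:-→d14:-→d15:-→d16:-→d17:-→d18:-→d19:-→d20:H1→d21:-→d22:-→d23:-→d24:H1 -> H1
  add 140.126.1.189/32 -> H0 at depth 32
  add 168.0.0.0/8 -> H1 at depth 8
  - 140.112.0.0/12 clear@12
  lookup 168.3.27.87: bits 1010100000 walk d0:H2→d1:-→d2:-→d3:-→d4:-→d5:-→d6:-→d7:-→d8:H1→d9:-→d10:- -> H1
  add 168.0.0.0/8 -> H1 at depth 8
  add 140.126.0.0/18 -> H1 at depth 18
  add 168.35.131.189/32 -> H0 at depth 32

== LOOKUPS ==
["H0","H0","H0","H0","H1","H1","H0","H0","H0","H0","H1","H1","H1"]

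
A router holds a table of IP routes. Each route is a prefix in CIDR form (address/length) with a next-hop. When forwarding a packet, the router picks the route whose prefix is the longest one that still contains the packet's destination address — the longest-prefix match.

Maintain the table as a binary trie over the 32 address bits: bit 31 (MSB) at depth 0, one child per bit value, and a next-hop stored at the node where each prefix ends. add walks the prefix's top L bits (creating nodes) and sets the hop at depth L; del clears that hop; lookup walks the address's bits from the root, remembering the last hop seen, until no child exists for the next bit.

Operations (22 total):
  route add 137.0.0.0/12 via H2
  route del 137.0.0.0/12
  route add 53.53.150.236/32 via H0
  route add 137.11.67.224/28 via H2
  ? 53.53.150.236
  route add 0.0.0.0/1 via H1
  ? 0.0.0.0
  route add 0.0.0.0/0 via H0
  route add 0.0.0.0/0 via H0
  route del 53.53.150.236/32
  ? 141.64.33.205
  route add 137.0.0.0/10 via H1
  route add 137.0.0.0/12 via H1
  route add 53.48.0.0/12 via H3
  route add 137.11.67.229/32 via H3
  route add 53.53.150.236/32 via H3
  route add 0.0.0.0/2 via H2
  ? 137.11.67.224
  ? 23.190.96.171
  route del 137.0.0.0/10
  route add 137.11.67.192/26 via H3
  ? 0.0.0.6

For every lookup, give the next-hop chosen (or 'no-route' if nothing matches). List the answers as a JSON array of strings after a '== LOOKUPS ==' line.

Apply in order:
  add 137.0.0.0/12 -> H2 at depth 12
  - 137.0.0.0/12 clear@12
  add 53.53.150.236/32 -> H0 at depth 32
  add 137.11.67.224/28 -> H2 at depth 28
  ? 53.53.150.236  path d0:-→d1:-→d2:-→d3:-→d4:-→d5:-→d6:-→d7:-→d8:-→d9:-→d10:-→d11:-→d12:-→d13:-→d14:-→d15:-→d16:-→d17:-→d18:-→d19:-→d20:-→d21:-→d22:-→d23:-→d24:-→d25:-→d26:-→d27:-→d28:-→d29:-→d30:-→d31:-→d32:H0  best=H0
  add 0.0.0.0/1 -> H1 at depth 1
  ? 0.0.0.0  path d0:-→d1:H1→d2:-  best=H1
  add 0.0.0.0/0 -> H0 at depth 0
  add 0.0.0.0/0 -> H0 at depth 0
  - 53.53.150.236/32 clear@32
  ? 141.64.33.205  path d0:H0→d1:-→d2:-→d3:-→d4:-→d5:-  best=H0
  add 137.0.0.0/10 -> H1 at depth 10
  add 137.0.0.0/12 -> H1 at depth 12
  add 53.48.0.0/12 -> H3 at depth 12
  add 137.11.67.229/32 -> H3 at depth 32
  add 53.53.150.236/32 -> H3 at depth 32
  add 0.0.0.0/2 -> H2 at depth 2
  ? 137.11.67.224  path d0:H0→d1:-→d2:-→d3:-→d4:-→d5:-→d6:-→d7:-→d8:-→d9:-→d10:H1→d11:-→d12:H1→d13:-→d14:-→d15:-→d16:-→d17:-→d18:-→d19:-→d20:-→d21:-→d22:-→d23:-→d24:-→d25:-→d26:-→d27:-→d28:H2→d29:-  best=H2
  ? 23.190.96.171  path d0:H0→d1:H1→d2:H2  best=H2
  - 137.0.0.0/10 clear@10
  add 137.11.67.192/26 -> H3 at depth 26
  ? 0.0.0.6  path d0:H0→d1:H1→d2:H2  best=H2

== LOOKUPS ==
["H0","H1","H0","H2","H2","H2"]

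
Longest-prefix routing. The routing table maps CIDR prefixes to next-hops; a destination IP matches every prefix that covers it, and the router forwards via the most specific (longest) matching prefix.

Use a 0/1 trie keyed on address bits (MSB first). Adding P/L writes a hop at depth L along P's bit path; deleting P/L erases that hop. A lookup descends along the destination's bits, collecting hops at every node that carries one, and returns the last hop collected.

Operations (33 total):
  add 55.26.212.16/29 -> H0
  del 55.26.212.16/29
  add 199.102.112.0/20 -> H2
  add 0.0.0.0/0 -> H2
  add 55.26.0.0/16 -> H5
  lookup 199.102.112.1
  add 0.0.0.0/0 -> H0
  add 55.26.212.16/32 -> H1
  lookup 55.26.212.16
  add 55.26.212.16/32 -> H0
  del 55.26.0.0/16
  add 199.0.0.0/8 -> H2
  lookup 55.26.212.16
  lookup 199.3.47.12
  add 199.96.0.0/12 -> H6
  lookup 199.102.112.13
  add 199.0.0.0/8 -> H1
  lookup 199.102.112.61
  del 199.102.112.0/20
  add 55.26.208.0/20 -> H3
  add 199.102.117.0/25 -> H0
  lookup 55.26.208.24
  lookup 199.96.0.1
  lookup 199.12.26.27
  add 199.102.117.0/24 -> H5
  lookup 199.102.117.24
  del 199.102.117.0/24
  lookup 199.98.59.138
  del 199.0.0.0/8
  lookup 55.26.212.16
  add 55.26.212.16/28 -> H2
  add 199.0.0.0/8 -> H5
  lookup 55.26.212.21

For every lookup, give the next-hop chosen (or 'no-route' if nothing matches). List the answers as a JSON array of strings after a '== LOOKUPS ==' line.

Apply in order:
  add 55.26.212.16/29 -> H0 at depth 29
  - 55.26.212.16/29 clear@29
  add 199.102.112.0/20 -> H2 at depth 20
  add 0.0.0.0/0 -> H2 at depth 0
  add 55.26.0.0/16 -> H5 at depth 16
  ? 199.102.112.1  path d0:H2→d1:-→d2:-→d3:-→d4:-→d5:-→d6:-→d7:-→d8:-→d9:-→d10:-→d11:-→d12:-→d13:-→d14:-→d15:-→d16:-→d17:-→d18:-→d19:-→d20:H2  best=H2
  add 0.0.0.0/0 -> H0 at depth 0
  add 55.26.212.16/32 -> H1 at depth 32
  ? 55.26.212.16  path d0:H0→d1:-→d2:-→d3:-→d4:-→d5:-→d6:-→d7:-→d8:-→d9:-→d10:-→d11:-→d12:-→d13:-→d14:-→d15:-→d16:H5→d17:-→d18:-→d19:-→d20:-→d21:-→d22:-→d23:-→d24:-→d25:-→d26:-→d27:-→d28:-→d29:-→d30:-→d31:-→d32:H1  best=H1
  add 55.26.212.16/32 -> H0 at depth 32
  - 55.26.0.0/16 clear@16
  add 199.0.0.0/8 -> H2 at depth 8
  ? 55.26.212.16  path d0:H0→d1:-→d2:-→d3:-→d4:-→d5:-→d6:-→d7:-→d8:-→d9:-→d10:-→d11:-→d12:-→d13:-→d14:-→d15:-→d16:-→d17:-→d18:-→d19:-→d20:-→d21:-→d22:-→d23:-→d24:-→d25:-→d26:-→d27:-→d28:-→d29:-→d30:-→d31:-→d32:H0  best=H0
  ? 199.3.47.12  path d0:H0→d1:-→d2:-→d3:-→d4:-→d5:-→d6:-→d7:-→d8:H2→d9:-  best=H2
  add 199.96.0.0/12 -> H6 at depth 12
  ? 199.102.112.13  path d0:H0→d1:-→d2:-→d3:-→d4:-→d5:-→d6:-→d7:-→d8:H2→d9:-→d10:-→d11:-→d12:H6→d13:-→d14:-→d15:-→d16:-→d17:-→d18:-→d19:-→d20:H2  best=H2
  add 199.0.0.0/8 -> H1 at depth 8
  ? 199.102.112.61  path d0:H0→d1:-→d2:-→d3:-→d4:-→d5:-→d6:-→d7:-→d8:H1→d9:-→d10:-→d11:-→d12:H6→d13:-→d14:-→d15:-→d16:-→d17:-→d18:-→d19:-→d20:H2  best=H2
  - 199.102.112.0/20 clear@20
  add 55.26.208.0/20 -> H3 at depth 20
  add 199.102.117.0/25 -> H0 at depth 25
  ? 55.26.208.24  path d0:H0→d1:-→d2:-→d3:-→d4:-→d5:-→d6:-→d7:-→d8:-→d9:-→d10:-→d11:-→d12:-→d13:-→d14:-→d15:-→d16:-→d17:-→d18:-→d19:-→d20:H3→d21:-  best=H3
  ? 199.96.0.1  path d0:H0→d1:-→d2:-→d3:-→d4:-→d5:-→d6:-→d7:-→d8:H1→d9:-→d10:-→d11:-→d12:H6→d13:-  best=H6
  ? 199.12.26.27  path d0:H0→d1:-→d2:-→d3:-→d4:-→d5:-→d6:-→d7:-→d8:H1→d9:-  best=H1
  add 199.102.117.0/24 -> H5 at depth 24
  ? 199.102.117.24  path d0:H0→d1:-→d2:-→d3:-→d4:-→d5:-→d6:-→d7:-→d8:H1→d9:-→d10:-→d11:-→d12:H6→d13:-→d14:-→d15:-→d16:-→d17:-→d18:-→d19:-→d20:-→d21:-→d22:-→d23:-→d24:H5→d25:H0  best=H0
  - 199.102.117.0/24 clear@24
  ? 199.98.59.138  path d0:H0→d1:-→d2:-→d3:-→d4:-→d5:-→d6:-→d7:-→d8:H1→d9:-→d10:-→d11:-→d12:H6→d13:-  best=H6
  - 199.0.0.0/8 clear@8
  ? 55.26.212.16  path d0:H0→d1:-→d2:-→d3:-→d4:-→d5:-→d6:-→d7:-→d8:-→d9:-→d10:-→d11:-→d12:-→d13:-→d14:-→d15:-→d16:-→d17:-→d18:-→d19:-→d20:H3→d21:-→d22:-→d23:-→d24:-→d25:-→d26:-→d27:-→d28:-→d29:-→d30:-→d31:-→d32:H0  best=H0
  add 55.26.212.16/28 -> H2 at depth 28
  add 199.0.0.0/8 -> H5 at depth 8
  ? 55.26.212.21  path d0:H0→d1:-→d2:-→d3:-→d4:-→d5:-→d6:-→d7:-→d8:-→d9:-→d10:-→d11:-→d12:-→d13:-→d14:-→d15:-→d16:-→d17:-→d18:-→d19:-→d20:H3→d21:-→d22:-→d23:-→d24:-→d25:-→d26:-→d27:-→d28:H2→d29:-  best=H2

== LOOKUPS ==
["H2","H1","H0","H2","H2","H2","H3","H6","H1","H0","H6","H0","H2"]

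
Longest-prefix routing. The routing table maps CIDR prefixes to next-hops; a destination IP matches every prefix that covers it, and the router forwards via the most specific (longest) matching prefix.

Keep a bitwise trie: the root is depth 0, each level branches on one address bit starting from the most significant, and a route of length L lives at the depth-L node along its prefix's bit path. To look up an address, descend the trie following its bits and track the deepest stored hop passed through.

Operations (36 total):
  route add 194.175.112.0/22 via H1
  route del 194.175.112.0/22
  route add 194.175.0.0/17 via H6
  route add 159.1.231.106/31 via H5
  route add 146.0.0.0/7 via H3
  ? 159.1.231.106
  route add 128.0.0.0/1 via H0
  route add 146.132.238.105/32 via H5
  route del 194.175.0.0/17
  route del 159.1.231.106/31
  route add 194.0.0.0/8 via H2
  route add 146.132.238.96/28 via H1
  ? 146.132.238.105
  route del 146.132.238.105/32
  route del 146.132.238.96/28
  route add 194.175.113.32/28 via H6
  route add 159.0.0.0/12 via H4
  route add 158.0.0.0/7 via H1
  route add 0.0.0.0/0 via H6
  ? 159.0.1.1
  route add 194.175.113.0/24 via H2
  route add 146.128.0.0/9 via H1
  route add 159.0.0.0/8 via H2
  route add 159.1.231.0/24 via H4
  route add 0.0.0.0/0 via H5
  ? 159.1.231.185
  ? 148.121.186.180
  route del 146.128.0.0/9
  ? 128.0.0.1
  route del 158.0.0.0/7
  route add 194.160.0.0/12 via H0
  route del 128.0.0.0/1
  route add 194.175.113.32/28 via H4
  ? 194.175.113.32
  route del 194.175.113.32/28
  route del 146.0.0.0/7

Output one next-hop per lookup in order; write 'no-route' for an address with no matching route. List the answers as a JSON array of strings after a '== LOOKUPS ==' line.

Apply in order:
  add 194.175.112.0/22 -> H1 at depth 22
  - 194.175.112.0/22 clear@22
  add 194.175.0.0/17 -> H6 at depth 17
  add 159.1.231.106/31 -> H5 at depth 31
  add 146.0.0.0/7 -> H3 at depth 7
  lookup 159.1.231.106: bits 1001111100000001111001110110101 walk d0:-→d1:-→d2:-→d3:-→d4:-→d5:-→d6:-→d7:-→d8:-→d9:-→d10:-→d11:-→d12:-→d13:-→d14:-→d15:-→d16:-→d17:-→d18:-→d19:-→d20:-→d21:-→d22:-→d23:-→d24:-→d25:-→d26:-→d27:-→d28:-→d29:-→d30:-→d31:H5 -> H5
  add 128.0.0.0/1 -> H0 at depth 1
  add 146.132.238.105/32 -> H5 at depth 32
  - 194.175.0.0/17 clear@17
  - 159.1.231.106/31 clear@31
  add 194.0.0.0/8 -> H2 at depth 8
  add 146.132.238.96/28 -> H1 at depth 28
  lookup 146.132.238.105: bits 10010010100001001110111001101001 walk d0:-→d1:H0→d2:-→d3:-→d4:-→d5:-→d6:-→d7:H3→d8:-→d9:-→d10:-→d11:-→d12:-→d13:-→d14:-→d15:-→d16:-→d17:-→d18:-→d19:-→d20:-→d21:-→d22:-→d23:-→d24:-→d25:-→d26:-→d27:-→d28:H1→d29:-→d30:-→d31:-→d32:H5 -> H5
  - 146.132.238.105/32 clear@32
  - 146.132.238.96/28 clear@28
  add 194.175.113.32/28 -> H6 at depth 28
  add 159.0.0.0/12 -> H4 at depth 12
  add 158.0.0.0/7 -> H1 at depth 7
  add 0.0.0.0/0 -> H6 at depth 0
  lookup 159.0.1.1: bits 100111110000000 walk d0:H6→d1:H0→d2:-→d3:-→d4:-→d5:-→d6:-→d7:H1→d8:-→d9:-→d10:-→d11:-→d12:H4→d13:-→d14:-→d15:- -> H4
  add 194.175.113.0/24 -> H2 at depth 24
  add 146.128.0.0/9 -> H1 at depth 9
  add 159.0.0.0/8 -> H2 at depth 8
  add 159.1.231.0/24 -> H4 at depth 24
  add 0.0.0.0/0 -> H5 at depth 0
  lookup 159.1.231.185: bits 100111110000000111100111 walk d0:H5→d1:H0→d2:-→d3:-→d4:-→d5:-→d6:-→d7:H1→d8:H2→d9:-→d10:-→d11:-→d12:H4→d13:-→d14:-→d15:-→d16:-→d17:-→d18:-→d19:-→d20:-→d21:-→d22:-→d23:-→d24:H4 -> H4
  lookup 148.121.186.180: bits 10010 walk d0:H5→d1:H0→d2:-→d3:-→d4:-→d5:- -> H0
  - 146.128.0.0/9 clear@9
  lookup 128.0.0.1: bits 100 walk d0:H5→d1:H0→d2:-→d3:- -> H0
  - 158.0.0.0/7 clear@7
  add 194.160.0.0/12 -> H0 at depth 12
  - 128.0.0.0/1 clear@1
  add 194.175.113.32/28 -> H4 at depth 28
  lookup 194.175.113.32: bits 1100001010101111011100010010 walk d0:H5→d1:-→d2:-→d3:-→d4:-→d5:-→d6:-→d7:-→d8:H2→d9:-→d10:-→d11:-→d12:H0→d13:-→d14:-→d15:-→d16:-→d17:-→d18:-→d19:-→d20:-→d21:-→d22:-→d23:-→d24:H2→d25:-→d26:-→d27:-→d28:H4 -> H4
  - 194.175.113.32/28 clear@28
  - 146.0.0.0/7 clear@7

== LOOKUPS ==
["H5","H5","H4","H4","H0","H0","H4"]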